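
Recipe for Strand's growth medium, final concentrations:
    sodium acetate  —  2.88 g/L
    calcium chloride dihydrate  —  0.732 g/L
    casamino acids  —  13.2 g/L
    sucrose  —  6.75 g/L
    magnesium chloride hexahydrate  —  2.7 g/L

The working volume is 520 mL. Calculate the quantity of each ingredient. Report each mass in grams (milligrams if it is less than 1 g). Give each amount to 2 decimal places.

sodium acetate 1.50 g; calcium chloride dihydrate 380.64 mg; casamino acids 6.86 g; sucrose 3.51 g; magnesium chloride hexahydrate 1.40 g

Working volume: 520 mL = 0.52 L.
sodium acetate: 2.88 g/L × 0.52 L = 1.50 g
calcium chloride dihydrate: 0.732 g/L × 0.52 L = 0.38064 g = 380.64 mg
casamino acids: 13.2 g/L × 0.52 L = 6.86 g
sucrose: 6.75 g/L × 0.52 L = 3.51 g
magnesium chloride hexahydrate: 2.7 g/L × 0.52 L = 1.40 g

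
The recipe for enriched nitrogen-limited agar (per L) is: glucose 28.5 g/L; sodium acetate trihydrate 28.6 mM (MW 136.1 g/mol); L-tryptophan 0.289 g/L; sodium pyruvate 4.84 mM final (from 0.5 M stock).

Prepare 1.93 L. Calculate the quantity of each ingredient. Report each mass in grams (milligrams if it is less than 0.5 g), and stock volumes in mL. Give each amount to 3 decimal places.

Scale factor relative to 1 L: 1.93.
glucose: 28.5 g/L × 1.93 L = 55.005 g
sodium acetate trihydrate: 28.6 mmol/L × 136.1 g/mol × 1.93 L ÷ 1000 = 7.512 g
L-tryptophan: 0.289 g/L × 1.93 L = 0.558 g
sodium pyruvate: V = C2·V2/C1 = 4.84 mM × 1930 mL ÷ 500 mM = 18.682 mL

glucose 55.005 g; sodium acetate trihydrate 7.512 g; L-tryptophan 0.558 g; sodium pyruvate 18.682 mL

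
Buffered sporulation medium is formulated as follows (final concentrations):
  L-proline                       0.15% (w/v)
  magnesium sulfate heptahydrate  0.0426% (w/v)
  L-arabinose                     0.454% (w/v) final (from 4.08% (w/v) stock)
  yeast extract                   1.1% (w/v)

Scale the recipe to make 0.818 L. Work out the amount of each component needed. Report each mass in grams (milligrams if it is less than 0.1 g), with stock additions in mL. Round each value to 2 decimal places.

Working volume: 0.818 L.
L-proline: 0.15 g per 100 mL × 818 mL ÷ 100 = 1.23 g
magnesium sulfate heptahydrate: 0.0426% w/v = 0.426 g/L → 0.426 × 0.818 L = 0.35 g
L-arabinose: dilute stock: 0.454% ÷ 4.08% × 818 mL = 91.02 mL
yeast extract: 1.1% w/v = 11 g/L → 11 × 0.818 L = 9.00 g

L-proline 1.23 g; magnesium sulfate heptahydrate 0.35 g; L-arabinose 91.02 mL; yeast extract 9.00 g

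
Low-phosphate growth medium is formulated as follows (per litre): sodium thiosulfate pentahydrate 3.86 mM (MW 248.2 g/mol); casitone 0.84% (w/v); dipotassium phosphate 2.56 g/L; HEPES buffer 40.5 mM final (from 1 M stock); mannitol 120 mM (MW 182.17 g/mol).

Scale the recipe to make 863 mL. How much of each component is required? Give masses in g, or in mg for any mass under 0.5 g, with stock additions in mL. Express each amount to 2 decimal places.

sodium thiosulfate pentahydrate 0.83 g; casitone 7.25 g; dipotassium phosphate 2.21 g; HEPES buffer 34.95 mL; mannitol 18.87 g

Scale factor relative to 1 L: 0.863.
sodium thiosulfate pentahydrate: 3.86 mmol/L × 248.2 g/mol × 0.863 L ÷ 1000 = 0.83 g
casitone: 0.84 g per 100 mL × 863 mL ÷ 100 = 7.25 g
dipotassium phosphate: 2.56 g/L × 0.863 L = 2.21 g
HEPES buffer: C1V1 = C2V2 → 40.5 mM × 863 mL ÷ 1000 mM = 34.95 mL
mannitol: 120 mmol/L × 182.17 g/mol × 0.863 L ÷ 1000 = 18.87 g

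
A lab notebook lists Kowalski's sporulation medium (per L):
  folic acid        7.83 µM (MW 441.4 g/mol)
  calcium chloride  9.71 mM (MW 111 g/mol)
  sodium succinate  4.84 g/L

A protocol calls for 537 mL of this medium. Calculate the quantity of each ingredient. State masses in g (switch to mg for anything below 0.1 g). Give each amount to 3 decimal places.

folic acid 1.856 mg; calcium chloride 0.579 g; sodium succinate 2.599 g

Target volume = 537 mL = 0.537 L.
folic acid: 7.83 µmol/L × 441.4 g/mol × 0.537 L ÷ 1000 = 1.856 mg
calcium chloride: 9.71 mmol/L × 111 g/mol × 0.537 L ÷ 1000 = 0.579 g
sodium succinate: 4.84 g/L × 0.537 L = 2.599 g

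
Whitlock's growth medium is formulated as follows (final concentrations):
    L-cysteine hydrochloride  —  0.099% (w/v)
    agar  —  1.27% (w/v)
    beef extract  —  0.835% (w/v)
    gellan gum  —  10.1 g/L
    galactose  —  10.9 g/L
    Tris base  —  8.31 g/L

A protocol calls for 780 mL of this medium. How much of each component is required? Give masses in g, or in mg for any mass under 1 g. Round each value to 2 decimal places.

L-cysteine hydrochloride 772.20 mg; agar 9.91 g; beef extract 6.51 g; gellan gum 7.88 g; galactose 8.50 g; Tris base 6.48 g

Target volume = 780 mL = 0.78 L.
L-cysteine hydrochloride: 0.099 g per 100 mL × 780 mL ÷ 100 = 0.7722 g = 772.20 mg
agar: 1.27 g per 100 mL × 780 mL ÷ 100 = 9.91 g
beef extract: 0.835 g per 100 mL × 780 mL ÷ 100 = 6.51 g
gellan gum: 10.1 g/L × 0.78 L = 7.88 g
galactose: 10.9 g/L × 0.78 L = 8.50 g
Tris base: 8.31 g/L × 0.78 L = 6.48 g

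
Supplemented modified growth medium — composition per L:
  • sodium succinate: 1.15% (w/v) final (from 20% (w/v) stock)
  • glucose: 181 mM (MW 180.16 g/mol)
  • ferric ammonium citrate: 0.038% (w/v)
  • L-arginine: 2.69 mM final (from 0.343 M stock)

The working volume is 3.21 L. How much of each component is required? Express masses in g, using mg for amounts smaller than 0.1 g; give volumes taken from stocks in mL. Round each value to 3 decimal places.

Scale factor relative to 1 L: 3.21.
sodium succinate: V = C2·V2/C1 = 1.15% ÷ 20% × 3210 mL = 184.575 mL
glucose: 181 mmol/L × 180.16 g/mol × 3.21 L ÷ 1000 = 104.675 g
ferric ammonium citrate: 0.038 g per 100 mL × 3210 mL ÷ 100 = 1.220 g
L-arginine: dilute stock: 2.69 mM × 3210 mL ÷ 343 mM = 25.175 mL

sodium succinate 184.575 mL; glucose 104.675 g; ferric ammonium citrate 1.220 g; L-arginine 25.175 mL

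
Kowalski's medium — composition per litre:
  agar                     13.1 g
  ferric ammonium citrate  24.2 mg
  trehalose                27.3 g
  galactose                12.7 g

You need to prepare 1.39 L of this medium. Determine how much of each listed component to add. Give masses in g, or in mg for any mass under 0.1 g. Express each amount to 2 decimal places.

agar 18.21 g; ferric ammonium citrate 33.64 mg; trehalose 37.95 g; galactose 17.65 g

Ratio of target to recipe volume: 1390 / 1000 = 1.39.
agar: 13.1 g × (1390 mL / 1000 mL) = 18.21 g
ferric ammonium citrate: 24.2 mg × (1390 mL / 1000 mL) = 33.64 mg
trehalose: 27.3 g × (1390 mL / 1000 mL) = 37.95 g
galactose: 12.7 g × (1390 mL / 1000 mL) = 17.65 g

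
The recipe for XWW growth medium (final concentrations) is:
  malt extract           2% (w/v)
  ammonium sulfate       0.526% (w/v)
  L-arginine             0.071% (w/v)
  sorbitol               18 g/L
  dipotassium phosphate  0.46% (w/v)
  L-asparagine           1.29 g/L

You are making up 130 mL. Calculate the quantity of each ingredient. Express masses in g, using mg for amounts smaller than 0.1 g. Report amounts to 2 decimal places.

Working volume: 130 mL = 0.13 L.
malt extract: 2 g per 100 mL × 130 mL ÷ 100 = 2.60 g
ammonium sulfate: 0.526 g per 100 mL × 130 mL ÷ 100 = 0.68 g
L-arginine: 0.071 g per 100 mL × 130 mL ÷ 100 = 0.0923 g = 92.30 mg
sorbitol: 18 g/L × 0.13 L = 2.34 g
dipotassium phosphate: 0.46% w/v = 4.6 g/L → 4.6 × 0.13 L = 0.60 g
L-asparagine: 1.29 g/L × 0.13 L = 0.17 g

malt extract 2.60 g; ammonium sulfate 0.68 g; L-arginine 92.30 mg; sorbitol 2.34 g; dipotassium phosphate 0.60 g; L-asparagine 0.17 g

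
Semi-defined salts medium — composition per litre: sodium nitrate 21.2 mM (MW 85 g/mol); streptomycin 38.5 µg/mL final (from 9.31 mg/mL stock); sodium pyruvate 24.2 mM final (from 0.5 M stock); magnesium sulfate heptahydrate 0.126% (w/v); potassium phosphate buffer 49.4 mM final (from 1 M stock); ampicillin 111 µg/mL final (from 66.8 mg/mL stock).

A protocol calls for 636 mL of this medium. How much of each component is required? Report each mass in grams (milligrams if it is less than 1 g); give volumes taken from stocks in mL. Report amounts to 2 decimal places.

sodium nitrate 1.15 g; streptomycin 2.63 mL; sodium pyruvate 30.78 mL; magnesium sulfate heptahydrate 801.36 mg; potassium phosphate buffer 31.42 mL; ampicillin 1.06 mL

Target volume = 636 mL = 0.636 L.
sodium nitrate: 21.2 mmol/L × 85 g/mol × 0.636 L ÷ 1000 = 1.15 g
streptomycin: C1V1 = C2V2 → 38.5 µg/mL × 636 mL ÷ 9310 µg/mL = 2.63 mL
sodium pyruvate: V = C2·V2/C1 = 24.2 mM × 636 mL ÷ 500 mM = 30.78 mL
magnesium sulfate heptahydrate: 0.126% w/v = 1.26 g/L → 1.26 × 0.636 L = 0.80136 g = 801.36 mg
potassium phosphate buffer: C1V1 = C2V2 → 49.4 mM × 636 mL ÷ 1000 mM = 31.42 mL
ampicillin: V = C2·V2/C1 = 111 µg/mL × 636 mL ÷ 66800 µg/mL = 1.06 mL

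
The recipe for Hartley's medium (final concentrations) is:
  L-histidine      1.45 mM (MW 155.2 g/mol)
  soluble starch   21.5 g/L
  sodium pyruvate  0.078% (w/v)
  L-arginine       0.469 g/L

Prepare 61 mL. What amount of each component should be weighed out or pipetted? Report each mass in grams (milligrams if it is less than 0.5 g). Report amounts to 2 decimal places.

L-histidine 13.73 mg; soluble starch 1.31 g; sodium pyruvate 47.58 mg; L-arginine 28.61 mg

Scale factor relative to 1 L: 0.061.
L-histidine: 1.45 mmol/L × 155.2 mg/mmol × 0.061 L = 13.73 mg
soluble starch: 21.5 g/L × 0.061 L = 1.31 g
sodium pyruvate: 0.078 g per 100 mL × 61 mL ÷ 100 = 0.04758 g = 47.58 mg
L-arginine: 0.469 g/L × 0.061 L = 0.028609 g = 28.61 mg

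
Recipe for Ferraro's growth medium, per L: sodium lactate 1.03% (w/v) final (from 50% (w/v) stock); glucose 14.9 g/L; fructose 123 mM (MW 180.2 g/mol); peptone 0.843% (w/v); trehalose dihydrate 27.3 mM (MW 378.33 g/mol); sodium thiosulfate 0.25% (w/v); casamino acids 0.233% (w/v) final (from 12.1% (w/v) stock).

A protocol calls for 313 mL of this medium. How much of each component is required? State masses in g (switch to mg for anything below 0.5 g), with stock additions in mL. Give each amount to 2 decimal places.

Working volume: 313 mL = 0.313 L.
sodium lactate: C1V1 = C2V2 → 1.03% ÷ 50% × 313 mL = 6.45 mL
glucose: 14.9 g/L × 0.313 L = 4.66 g
fructose: 123 mmol/L × 180.2 g/mol × 0.313 L ÷ 1000 = 6.94 g
peptone: 0.843 g per 100 mL × 313 mL ÷ 100 = 2.64 g
trehalose dihydrate: 27.3 mmol/L × 378.33 g/mol × 0.313 L ÷ 1000 = 3.23 g
sodium thiosulfate: 0.25% w/v = 2.5 g/L → 2.5 × 0.313 L = 0.78 g
casamino acids: dilute stock: 0.233% ÷ 12.1% × 313 mL = 6.03 mL

sodium lactate 6.45 mL; glucose 4.66 g; fructose 6.94 g; peptone 2.64 g; trehalose dihydrate 3.23 g; sodium thiosulfate 0.78 g; casamino acids 6.03 mL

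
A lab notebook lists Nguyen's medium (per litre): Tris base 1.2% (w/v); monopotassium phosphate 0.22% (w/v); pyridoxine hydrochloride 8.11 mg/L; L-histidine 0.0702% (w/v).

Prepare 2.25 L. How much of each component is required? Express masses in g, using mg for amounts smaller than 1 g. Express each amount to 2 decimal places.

Tris base 27.00 g; monopotassium phosphate 4.95 g; pyridoxine hydrochloride 18.25 mg; L-histidine 1.58 g

Working volume: 2.25 L.
Tris base: 1.2 g per 100 mL × 2250 mL ÷ 100 = 27.00 g
monopotassium phosphate: 0.22 g per 100 mL × 2250 mL ÷ 100 = 4.95 g
pyridoxine hydrochloride: 8.11 mg/L × 2.25 L = 18.25 mg
L-histidine: 0.0702 g per 100 mL × 2250 mL ÷ 100 = 1.58 g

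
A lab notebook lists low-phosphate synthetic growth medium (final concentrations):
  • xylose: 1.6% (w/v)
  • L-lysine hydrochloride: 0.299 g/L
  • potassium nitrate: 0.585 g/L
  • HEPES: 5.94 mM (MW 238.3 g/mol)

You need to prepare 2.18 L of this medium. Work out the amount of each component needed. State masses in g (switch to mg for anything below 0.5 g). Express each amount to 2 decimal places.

xylose 34.88 g; L-lysine hydrochloride 0.65 g; potassium nitrate 1.28 g; HEPES 3.09 g

Scale factor relative to 1 L: 2.18.
xylose: 1.6% w/v = 16 g/L → 16 × 2.18 L = 34.88 g
L-lysine hydrochloride: 0.299 g/L × 2.18 L = 0.65 g
potassium nitrate: 0.585 g/L × 2.18 L = 1.28 g
HEPES: 5.94 mmol/L × 238.3 g/mol × 2.18 L ÷ 1000 = 3.09 g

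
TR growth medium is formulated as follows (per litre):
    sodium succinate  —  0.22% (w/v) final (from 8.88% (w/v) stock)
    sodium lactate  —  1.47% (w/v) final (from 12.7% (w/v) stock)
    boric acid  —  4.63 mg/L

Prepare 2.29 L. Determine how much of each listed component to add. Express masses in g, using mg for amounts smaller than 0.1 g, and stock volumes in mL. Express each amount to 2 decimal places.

Scale factor relative to 1 L: 2.29.
sodium succinate: C1V1 = C2V2 → 0.22% ÷ 8.88% × 2290 mL = 56.73 mL
sodium lactate: V = C2·V2/C1 = 1.47% ÷ 12.7% × 2290 mL = 265.06 mL
boric acid: 4.63 mg/L × 2.29 L = 10.60 mg

sodium succinate 56.73 mL; sodium lactate 265.06 mL; boric acid 10.60 mg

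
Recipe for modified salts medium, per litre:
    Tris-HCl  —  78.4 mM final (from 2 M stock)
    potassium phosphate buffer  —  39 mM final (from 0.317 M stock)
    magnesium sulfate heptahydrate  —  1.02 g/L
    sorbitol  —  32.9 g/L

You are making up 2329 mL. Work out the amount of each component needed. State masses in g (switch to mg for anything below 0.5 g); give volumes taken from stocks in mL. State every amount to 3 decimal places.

Tris-HCl 91.297 mL; potassium phosphate buffer 286.533 mL; magnesium sulfate heptahydrate 2.376 g; sorbitol 76.624 g

Scale factor relative to 1 L: 2.329.
Tris-HCl: V = C2·V2/C1 = 78.4 mM × 2329 mL ÷ 2000 mM = 91.297 mL
potassium phosphate buffer: dilute stock: 39 mM × 2329 mL ÷ 317 mM = 286.533 mL
magnesium sulfate heptahydrate: 1.02 g/L × 2.329 L = 2.376 g
sorbitol: 32.9 g/L × 2.329 L = 76.624 g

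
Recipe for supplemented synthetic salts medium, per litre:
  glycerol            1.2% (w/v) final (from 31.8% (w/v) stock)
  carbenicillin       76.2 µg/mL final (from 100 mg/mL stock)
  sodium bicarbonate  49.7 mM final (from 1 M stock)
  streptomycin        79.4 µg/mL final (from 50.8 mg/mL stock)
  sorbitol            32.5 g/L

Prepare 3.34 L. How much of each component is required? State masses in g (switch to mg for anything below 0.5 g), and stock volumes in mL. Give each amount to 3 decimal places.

Scale factor relative to 1 L: 3.34.
glycerol: V = C2·V2/C1 = 1.2% ÷ 31.8% × 3340 mL = 126.038 mL
carbenicillin: dilute stock: 76.2 µg/mL × 3340 mL ÷ 100000 µg/mL = 2.545 mL
sodium bicarbonate: dilute stock: 49.7 mM × 3340 mL ÷ 1000 mM = 165.998 mL
streptomycin: C1V1 = C2V2 → 79.4 µg/mL × 3340 mL ÷ 50800 µg/mL = 5.220 mL
sorbitol: 32.5 g/L × 3.34 L = 108.550 g

glycerol 126.038 mL; carbenicillin 2.545 mL; sodium bicarbonate 165.998 mL; streptomycin 5.220 mL; sorbitol 108.550 g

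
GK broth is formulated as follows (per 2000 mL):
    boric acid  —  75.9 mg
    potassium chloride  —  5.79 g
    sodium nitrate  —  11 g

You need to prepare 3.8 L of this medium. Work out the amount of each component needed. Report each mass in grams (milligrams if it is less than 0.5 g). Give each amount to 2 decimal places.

Scale factor = 3800 mL / 2000 mL = 1.9.
boric acid: 75.9 mg × (3800 mL / 2000 mL) = 144.21 mg
potassium chloride: 5.79 g × (3800 mL / 2000 mL) = 11.00 g
sodium nitrate: 11 g × (3800 mL / 2000 mL) = 20.90 g

boric acid 144.21 mg; potassium chloride 11.00 g; sodium nitrate 20.90 g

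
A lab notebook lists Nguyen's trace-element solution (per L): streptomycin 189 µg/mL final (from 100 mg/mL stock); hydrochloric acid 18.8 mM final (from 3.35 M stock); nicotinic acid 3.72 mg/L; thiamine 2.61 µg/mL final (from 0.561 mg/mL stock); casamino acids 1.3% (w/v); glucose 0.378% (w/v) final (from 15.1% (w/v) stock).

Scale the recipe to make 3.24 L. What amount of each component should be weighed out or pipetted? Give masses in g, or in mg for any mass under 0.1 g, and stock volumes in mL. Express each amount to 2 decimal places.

streptomycin 6.12 mL; hydrochloric acid 18.18 mL; nicotinic acid 12.05 mg; thiamine 15.07 mL; casamino acids 42.12 g; glucose 81.11 mL

Scale factor relative to 1 L: 3.24.
streptomycin: V = C2·V2/C1 = 189 µg/mL × 3240 mL ÷ 100000 µg/mL = 6.12 mL
hydrochloric acid: dilute stock: 18.8 mM × 3240 mL ÷ 3350 mM = 18.18 mL
nicotinic acid: 3.72 mg/L × 3.24 L = 12.05 mg
thiamine: C1V1 = C2V2 → 2.61 µg/mL × 3240 mL ÷ 561 µg/mL = 15.07 mL
casamino acids: 1.3 g per 100 mL × 3240 mL ÷ 100 = 42.12 g
glucose: V = C2·V2/C1 = 0.378% ÷ 15.1% × 3240 mL = 81.11 mL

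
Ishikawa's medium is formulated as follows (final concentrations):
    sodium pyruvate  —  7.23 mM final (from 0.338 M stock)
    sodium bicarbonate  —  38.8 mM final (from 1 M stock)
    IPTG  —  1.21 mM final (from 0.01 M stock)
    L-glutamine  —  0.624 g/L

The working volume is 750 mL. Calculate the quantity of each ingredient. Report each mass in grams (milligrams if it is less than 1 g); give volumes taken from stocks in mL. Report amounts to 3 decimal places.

Scale factor relative to 1 L: 0.75.
sodium pyruvate: C1V1 = C2V2 → 7.23 mM × 750 mL ÷ 338 mM = 16.043 mL
sodium bicarbonate: C1V1 = C2V2 → 38.8 mM × 750 mL ÷ 1000 mM = 29.100 mL
IPTG: dilute stock: 1.21 mM × 750 mL ÷ 10 mM = 90.750 mL
L-glutamine: 0.624 g/L × 0.75 L = 0.468 g = 468.000 mg

sodium pyruvate 16.043 mL; sodium bicarbonate 29.100 mL; IPTG 90.750 mL; L-glutamine 468.000 mg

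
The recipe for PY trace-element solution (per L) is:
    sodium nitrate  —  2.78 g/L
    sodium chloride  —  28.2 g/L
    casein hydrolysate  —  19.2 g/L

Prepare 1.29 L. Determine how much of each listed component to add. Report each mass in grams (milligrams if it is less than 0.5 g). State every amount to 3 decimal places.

sodium nitrate 3.586 g; sodium chloride 36.378 g; casein hydrolysate 24.768 g

Scale factor relative to 1 L: 1.29.
sodium nitrate: 2.78 g/L × 1.29 L = 3.586 g
sodium chloride: 28.2 g/L × 1.29 L = 36.378 g
casein hydrolysate: 19.2 g/L × 1.29 L = 24.768 g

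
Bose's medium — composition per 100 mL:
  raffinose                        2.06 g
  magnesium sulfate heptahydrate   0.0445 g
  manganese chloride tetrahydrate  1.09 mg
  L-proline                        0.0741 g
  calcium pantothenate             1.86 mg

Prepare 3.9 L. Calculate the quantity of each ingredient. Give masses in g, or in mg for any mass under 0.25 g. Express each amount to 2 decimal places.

raffinose 80.34 g; magnesium sulfate heptahydrate 1.74 g; manganese chloride tetrahydrate 42.51 mg; L-proline 2.89 g; calcium pantothenate 72.54 mg

Ratio of target to recipe volume: 3900 / 100 = 39.
raffinose: 2.06 g × (3900 mL / 100 mL) = 80.34 g
magnesium sulfate heptahydrate: 0.0445 g × (3900 mL / 100 mL) = 1.74 g
manganese chloride tetrahydrate: 1.09 mg × (3900 mL / 100 mL) = 42.51 mg
L-proline: 0.0741 g × (3900 mL / 100 mL) = 2.89 g
calcium pantothenate: 1.86 mg × (3900 mL / 100 mL) = 72.54 mg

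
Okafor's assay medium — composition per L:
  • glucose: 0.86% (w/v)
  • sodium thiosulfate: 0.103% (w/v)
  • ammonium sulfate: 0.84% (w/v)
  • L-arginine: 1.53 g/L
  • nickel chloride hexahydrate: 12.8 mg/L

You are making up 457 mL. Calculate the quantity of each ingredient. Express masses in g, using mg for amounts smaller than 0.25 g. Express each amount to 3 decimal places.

Target volume = 457 mL = 0.457 L.
glucose: 0.86 g per 100 mL × 457 mL ÷ 100 = 3.930 g
sodium thiosulfate: 0.103% w/v = 1.03 g/L → 1.03 × 0.457 L = 0.471 g
ammonium sulfate: 0.84 g per 100 mL × 457 mL ÷ 100 = 3.839 g
L-arginine: 1.53 g/L × 0.457 L = 0.699 g
nickel chloride hexahydrate: 12.8 mg/L × 0.457 L = 5.850 mg

glucose 3.930 g; sodium thiosulfate 0.471 g; ammonium sulfate 3.839 g; L-arginine 0.699 g; nickel chloride hexahydrate 5.850 mg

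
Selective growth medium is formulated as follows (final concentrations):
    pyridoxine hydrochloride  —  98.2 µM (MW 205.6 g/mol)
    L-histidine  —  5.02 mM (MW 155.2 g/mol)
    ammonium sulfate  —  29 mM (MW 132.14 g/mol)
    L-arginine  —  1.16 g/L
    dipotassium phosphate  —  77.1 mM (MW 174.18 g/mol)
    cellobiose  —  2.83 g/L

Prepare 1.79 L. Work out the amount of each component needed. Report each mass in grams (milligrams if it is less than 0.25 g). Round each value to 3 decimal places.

Scale factor relative to 1 L: 1.79.
pyridoxine hydrochloride: 98.2 µmol/L × 205.6 g/mol × 1.79 L ÷ 1000 = 36.140 mg
L-histidine: 5.02 mmol/L × 155.2 g/mol × 1.79 L ÷ 1000 = 1.395 g
ammonium sulfate: 29 mmol/L × 132.14 g/mol × 1.79 L ÷ 1000 = 6.859 g
L-arginine: 1.16 g/L × 1.79 L = 2.076 g
dipotassium phosphate: 77.1 mmol/L × 174.18 g/mol × 1.79 L ÷ 1000 = 24.038 g
cellobiose: 2.83 g/L × 1.79 L = 5.066 g

pyridoxine hydrochloride 36.140 mg; L-histidine 1.395 g; ammonium sulfate 6.859 g; L-arginine 2.076 g; dipotassium phosphate 24.038 g; cellobiose 5.066 g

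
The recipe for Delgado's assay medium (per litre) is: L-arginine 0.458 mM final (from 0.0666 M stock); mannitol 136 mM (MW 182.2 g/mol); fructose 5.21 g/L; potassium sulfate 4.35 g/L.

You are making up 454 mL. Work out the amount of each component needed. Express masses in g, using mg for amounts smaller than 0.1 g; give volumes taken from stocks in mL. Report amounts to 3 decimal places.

Scale factor relative to 1 L: 0.454.
L-arginine: dilute stock: 0.458 mM × 454 mL ÷ 66.6 mM = 3.122 mL
mannitol: 136 mmol/L × 182.2 g/mol × 0.454 L ÷ 1000 = 11.250 g
fructose: 5.21 g/L × 0.454 L = 2.365 g
potassium sulfate: 4.35 g/L × 0.454 L = 1.975 g

L-arginine 3.122 mL; mannitol 11.250 g; fructose 2.365 g; potassium sulfate 1.975 g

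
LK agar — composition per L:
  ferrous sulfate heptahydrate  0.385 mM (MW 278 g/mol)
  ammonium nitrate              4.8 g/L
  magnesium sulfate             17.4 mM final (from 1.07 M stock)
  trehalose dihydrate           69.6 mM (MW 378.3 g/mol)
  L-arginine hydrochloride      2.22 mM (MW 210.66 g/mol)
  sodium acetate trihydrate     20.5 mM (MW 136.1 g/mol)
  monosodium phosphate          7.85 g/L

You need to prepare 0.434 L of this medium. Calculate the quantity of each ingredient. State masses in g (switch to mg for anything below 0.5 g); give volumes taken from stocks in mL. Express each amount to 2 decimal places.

ferrous sulfate heptahydrate 46.45 mg; ammonium nitrate 2.08 g; magnesium sulfate 7.06 mL; trehalose dihydrate 11.43 g; L-arginine hydrochloride 202.97 mg; sodium acetate trihydrate 1.21 g; monosodium phosphate 3.41 g

Working volume: 0.434 L.
ferrous sulfate heptahydrate: 0.385 mmol/L × 278 mg/mmol × 0.434 L = 46.45 mg
ammonium nitrate: 4.8 g/L × 0.434 L = 2.08 g
magnesium sulfate: C1V1 = C2V2 → 17.4 mM × 434 mL ÷ 1070 mM = 7.06 mL
trehalose dihydrate: 69.6 mmol/L × 378.3 g/mol × 0.434 L ÷ 1000 = 11.43 g
L-arginine hydrochloride: 2.22 mmol/L × 210.66 mg/mmol × 0.434 L = 202.97 mg
sodium acetate trihydrate: 20.5 mmol/L × 136.1 g/mol × 0.434 L ÷ 1000 = 1.21 g
monosodium phosphate: 7.85 g/L × 0.434 L = 3.41 g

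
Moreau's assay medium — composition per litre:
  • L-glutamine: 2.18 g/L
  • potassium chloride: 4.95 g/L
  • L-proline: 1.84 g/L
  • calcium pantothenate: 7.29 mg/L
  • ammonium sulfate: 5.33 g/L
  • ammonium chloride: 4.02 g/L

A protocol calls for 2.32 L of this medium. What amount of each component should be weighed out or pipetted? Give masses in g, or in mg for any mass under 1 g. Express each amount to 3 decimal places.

Scale factor relative to 1 L: 2.32.
L-glutamine: 2.18 g/L × 2.32 L = 5.058 g
potassium chloride: 4.95 g/L × 2.32 L = 11.484 g
L-proline: 1.84 g/L × 2.32 L = 4.269 g
calcium pantothenate: 7.29 mg/L × 2.32 L = 16.913 mg
ammonium sulfate: 5.33 g/L × 2.32 L = 12.366 g
ammonium chloride: 4.02 g/L × 2.32 L = 9.326 g

L-glutamine 5.058 g; potassium chloride 11.484 g; L-proline 4.269 g; calcium pantothenate 16.913 mg; ammonium sulfate 12.366 g; ammonium chloride 9.326 g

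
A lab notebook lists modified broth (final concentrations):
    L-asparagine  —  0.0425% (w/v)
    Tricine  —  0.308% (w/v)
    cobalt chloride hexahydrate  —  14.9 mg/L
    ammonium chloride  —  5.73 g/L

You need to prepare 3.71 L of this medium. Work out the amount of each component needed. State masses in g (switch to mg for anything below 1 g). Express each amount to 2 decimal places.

Scale factor relative to 1 L: 3.71.
L-asparagine: 0.0425% w/v = 0.425 g/L → 0.425 × 3.71 L = 1.58 g
Tricine: 0.308 g per 100 mL × 3710 mL ÷ 100 = 11.43 g
cobalt chloride hexahydrate: 14.9 mg/L × 3.71 L = 55.28 mg
ammonium chloride: 5.73 g/L × 3.71 L = 21.26 g

L-asparagine 1.58 g; Tricine 11.43 g; cobalt chloride hexahydrate 55.28 mg; ammonium chloride 21.26 g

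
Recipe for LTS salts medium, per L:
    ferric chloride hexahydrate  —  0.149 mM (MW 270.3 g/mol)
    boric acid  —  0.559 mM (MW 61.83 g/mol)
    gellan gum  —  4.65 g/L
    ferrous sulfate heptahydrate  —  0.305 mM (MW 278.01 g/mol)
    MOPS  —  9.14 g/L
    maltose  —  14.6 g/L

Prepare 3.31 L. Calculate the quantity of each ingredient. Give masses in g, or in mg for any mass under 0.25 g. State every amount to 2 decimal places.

Working volume: 3.31 L.
ferric chloride hexahydrate: 0.149 mmol/L × 270.3 mg/mmol × 3.31 L = 133.31 mg
boric acid: 0.559 mmol/L × 61.83 mg/mmol × 3.31 L = 114.40 mg
gellan gum: 4.65 g/L × 3.31 L = 15.39 g
ferrous sulfate heptahydrate: 0.305 mmol/L × 278.01 g/mol × 3.31 L ÷ 1000 = 0.28 g
MOPS: 9.14 g/L × 3.31 L = 30.25 g
maltose: 14.6 g/L × 3.31 L = 48.33 g

ferric chloride hexahydrate 133.31 mg; boric acid 114.40 mg; gellan gum 15.39 g; ferrous sulfate heptahydrate 0.28 g; MOPS 30.25 g; maltose 48.33 g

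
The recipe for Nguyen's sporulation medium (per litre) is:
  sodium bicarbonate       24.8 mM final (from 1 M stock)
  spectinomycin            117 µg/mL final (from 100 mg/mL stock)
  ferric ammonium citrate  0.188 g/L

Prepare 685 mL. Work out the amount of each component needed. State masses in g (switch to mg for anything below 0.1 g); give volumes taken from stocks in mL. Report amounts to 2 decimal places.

Scale factor relative to 1 L: 0.685.
sodium bicarbonate: dilute stock: 24.8 mM × 685 mL ÷ 1000 mM = 16.99 mL
spectinomycin: C1V1 = C2V2 → 117 µg/mL × 685 mL ÷ 100000 µg/mL = 0.80 mL
ferric ammonium citrate: 0.188 g/L × 0.685 L = 0.13 g

sodium bicarbonate 16.99 mL; spectinomycin 0.80 mL; ferric ammonium citrate 0.13 g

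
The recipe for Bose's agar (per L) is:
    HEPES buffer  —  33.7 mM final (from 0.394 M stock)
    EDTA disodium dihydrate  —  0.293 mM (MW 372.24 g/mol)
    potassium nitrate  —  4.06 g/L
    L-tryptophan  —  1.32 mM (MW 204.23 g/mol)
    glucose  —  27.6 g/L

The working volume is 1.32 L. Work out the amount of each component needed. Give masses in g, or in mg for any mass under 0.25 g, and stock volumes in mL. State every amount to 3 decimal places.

Scale factor relative to 1 L: 1.32.
HEPES buffer: C1V1 = C2V2 → 33.7 mM × 1320 mL ÷ 394 mM = 112.904 mL
EDTA disodium dihydrate: 0.293 mmol/L × 372.24 mg/mmol × 1.32 L = 143.968 mg
potassium nitrate: 4.06 g/L × 1.32 L = 5.359 g
L-tryptophan: 1.32 mmol/L × 204.23 g/mol × 1.32 L ÷ 1000 = 0.356 g
glucose: 27.6 g/L × 1.32 L = 36.432 g

HEPES buffer 112.904 mL; EDTA disodium dihydrate 143.968 mg; potassium nitrate 5.359 g; L-tryptophan 0.356 g; glucose 36.432 g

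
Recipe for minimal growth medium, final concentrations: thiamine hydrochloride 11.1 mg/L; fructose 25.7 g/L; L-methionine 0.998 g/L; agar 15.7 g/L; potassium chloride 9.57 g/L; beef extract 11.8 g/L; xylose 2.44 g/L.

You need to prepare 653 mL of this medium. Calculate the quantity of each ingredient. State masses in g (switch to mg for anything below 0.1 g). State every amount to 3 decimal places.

thiamine hydrochloride 7.248 mg; fructose 16.782 g; L-methionine 0.652 g; agar 10.252 g; potassium chloride 6.249 g; beef extract 7.705 g; xylose 1.593 g

Scale factor relative to 1 L: 0.653.
thiamine hydrochloride: 11.1 mg/L × 0.653 L = 7.248 mg
fructose: 25.7 g/L × 0.653 L = 16.782 g
L-methionine: 0.998 g/L × 0.653 L = 0.652 g
agar: 15.7 g/L × 0.653 L = 10.252 g
potassium chloride: 9.57 g/L × 0.653 L = 6.249 g
beef extract: 11.8 g/L × 0.653 L = 7.705 g
xylose: 2.44 g/L × 0.653 L = 1.593 g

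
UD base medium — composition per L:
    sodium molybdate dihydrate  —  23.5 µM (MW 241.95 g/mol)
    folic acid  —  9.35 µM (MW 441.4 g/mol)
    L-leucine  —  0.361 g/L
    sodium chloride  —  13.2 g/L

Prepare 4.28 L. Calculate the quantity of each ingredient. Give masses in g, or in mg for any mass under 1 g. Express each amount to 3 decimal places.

sodium molybdate dihydrate 24.335 mg; folic acid 17.664 mg; L-leucine 1.545 g; sodium chloride 56.496 g

Working volume: 4.28 L.
sodium molybdate dihydrate: 23.5 µmol/L × 241.95 g/mol × 4.28 L ÷ 1000 = 24.335 mg
folic acid: 9.35 µmol/L × 441.4 g/mol × 4.28 L ÷ 1000 = 17.664 mg
L-leucine: 0.361 g/L × 4.28 L = 1.545 g
sodium chloride: 13.2 g/L × 4.28 L = 56.496 g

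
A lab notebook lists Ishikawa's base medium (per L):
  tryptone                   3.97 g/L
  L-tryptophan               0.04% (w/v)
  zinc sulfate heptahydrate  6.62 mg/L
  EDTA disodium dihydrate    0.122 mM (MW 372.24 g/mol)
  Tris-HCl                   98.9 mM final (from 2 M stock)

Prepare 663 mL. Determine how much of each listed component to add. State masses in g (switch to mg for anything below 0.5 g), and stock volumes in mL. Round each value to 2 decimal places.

Target volume = 663 mL = 0.663 L.
tryptone: 3.97 g/L × 0.663 L = 2.63 g
L-tryptophan: 0.04% w/v = 0.4 g/L → 0.4 × 0.663 L = 0.2652 g = 265.20 mg
zinc sulfate heptahydrate: 6.62 mg/L × 0.663 L = 4.39 mg
EDTA disodium dihydrate: 0.122 mmol/L × 372.24 mg/mmol × 0.663 L = 30.11 mg
Tris-HCl: V = C2·V2/C1 = 98.9 mM × 663 mL ÷ 2000 mM = 32.79 mL

tryptone 2.63 g; L-tryptophan 265.20 mg; zinc sulfate heptahydrate 4.39 mg; EDTA disodium dihydrate 30.11 mg; Tris-HCl 32.79 mL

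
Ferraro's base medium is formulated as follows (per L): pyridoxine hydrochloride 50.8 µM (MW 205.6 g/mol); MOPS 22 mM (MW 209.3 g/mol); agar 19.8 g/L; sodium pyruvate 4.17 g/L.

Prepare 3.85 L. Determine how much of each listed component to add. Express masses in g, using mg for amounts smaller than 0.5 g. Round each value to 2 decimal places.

pyridoxine hydrochloride 40.21 mg; MOPS 17.73 g; agar 76.23 g; sodium pyruvate 16.05 g

Scale factor relative to 1 L: 3.85.
pyridoxine hydrochloride: 50.8 µmol/L × 205.6 g/mol × 3.85 L ÷ 1000 = 40.21 mg
MOPS: 22 mmol/L × 209.3 g/mol × 3.85 L ÷ 1000 = 17.73 g
agar: 19.8 g/L × 3.85 L = 76.23 g
sodium pyruvate: 4.17 g/L × 3.85 L = 16.05 g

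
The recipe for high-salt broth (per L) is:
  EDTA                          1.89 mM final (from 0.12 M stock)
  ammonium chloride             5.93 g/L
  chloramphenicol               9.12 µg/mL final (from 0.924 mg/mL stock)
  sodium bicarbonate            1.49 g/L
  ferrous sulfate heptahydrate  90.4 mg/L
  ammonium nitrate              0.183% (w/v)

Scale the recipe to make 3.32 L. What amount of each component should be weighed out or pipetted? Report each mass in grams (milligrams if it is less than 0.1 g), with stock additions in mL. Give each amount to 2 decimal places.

EDTA 52.29 mL; ammonium chloride 19.69 g; chloramphenicol 32.77 mL; sodium bicarbonate 4.95 g; ferrous sulfate heptahydrate 0.30 g; ammonium nitrate 6.08 g

Working volume: 3.32 L.
EDTA: dilute stock: 1.89 mM × 3320 mL ÷ 120 mM = 52.29 mL
ammonium chloride: 5.93 g/L × 3.32 L = 19.69 g
chloramphenicol: V = C2·V2/C1 = 9.12 µg/mL × 3320 mL ÷ 924 µg/mL = 32.77 mL
sodium bicarbonate: 1.49 g/L × 3.32 L = 4.95 g
ferrous sulfate heptahydrate: 90.4 mg/L × 3.32 L = 300.128 mg = 0.30 g
ammonium nitrate: 0.183 g per 100 mL × 3320 mL ÷ 100 = 6.08 g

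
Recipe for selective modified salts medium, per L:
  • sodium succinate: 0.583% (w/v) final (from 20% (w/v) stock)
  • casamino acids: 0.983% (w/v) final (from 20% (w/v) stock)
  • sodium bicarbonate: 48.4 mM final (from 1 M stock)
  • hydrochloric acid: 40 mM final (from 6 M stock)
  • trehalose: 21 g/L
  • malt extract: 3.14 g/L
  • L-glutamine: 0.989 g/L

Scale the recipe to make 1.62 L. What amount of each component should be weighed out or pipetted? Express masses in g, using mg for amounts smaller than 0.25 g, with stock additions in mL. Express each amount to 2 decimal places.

sodium succinate 47.22 mL; casamino acids 79.62 mL; sodium bicarbonate 78.41 mL; hydrochloric acid 10.80 mL; trehalose 34.02 g; malt extract 5.09 g; L-glutamine 1.60 g

Scale factor relative to 1 L: 1.62.
sodium succinate: dilute stock: 0.583% ÷ 20% × 1620 mL = 47.22 mL
casamino acids: C1V1 = C2V2 → 0.983% ÷ 20% × 1620 mL = 79.62 mL
sodium bicarbonate: dilute stock: 48.4 mM × 1620 mL ÷ 1000 mM = 78.41 mL
hydrochloric acid: V = C2·V2/C1 = 40 mM × 1620 mL ÷ 6000 mM = 10.80 mL
trehalose: 21 g/L × 1.62 L = 34.02 g
malt extract: 3.14 g/L × 1.62 L = 5.09 g
L-glutamine: 0.989 g/L × 1.62 L = 1.60 g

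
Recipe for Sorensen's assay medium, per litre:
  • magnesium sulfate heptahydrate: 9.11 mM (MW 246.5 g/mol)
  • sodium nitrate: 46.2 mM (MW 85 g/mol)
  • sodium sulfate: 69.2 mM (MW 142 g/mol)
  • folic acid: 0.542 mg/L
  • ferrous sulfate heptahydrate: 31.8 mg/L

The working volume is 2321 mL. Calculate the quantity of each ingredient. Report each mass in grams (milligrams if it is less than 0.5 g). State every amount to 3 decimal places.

Working volume: 2321 mL = 2.321 L.
magnesium sulfate heptahydrate: 9.11 mmol/L × 246.5 g/mol × 2.321 L ÷ 1000 = 5.212 g
sodium nitrate: 46.2 mmol/L × 85 g/mol × 2.321 L ÷ 1000 = 9.115 g
sodium sulfate: 69.2 mmol/L × 142 g/mol × 2.321 L ÷ 1000 = 22.807 g
folic acid: 0.542 mg/L × 2.321 L = 1.258 mg
ferrous sulfate heptahydrate: 31.8 mg/L × 2.321 L = 73.808 mg

magnesium sulfate heptahydrate 5.212 g; sodium nitrate 9.115 g; sodium sulfate 22.807 g; folic acid 1.258 mg; ferrous sulfate heptahydrate 73.808 mg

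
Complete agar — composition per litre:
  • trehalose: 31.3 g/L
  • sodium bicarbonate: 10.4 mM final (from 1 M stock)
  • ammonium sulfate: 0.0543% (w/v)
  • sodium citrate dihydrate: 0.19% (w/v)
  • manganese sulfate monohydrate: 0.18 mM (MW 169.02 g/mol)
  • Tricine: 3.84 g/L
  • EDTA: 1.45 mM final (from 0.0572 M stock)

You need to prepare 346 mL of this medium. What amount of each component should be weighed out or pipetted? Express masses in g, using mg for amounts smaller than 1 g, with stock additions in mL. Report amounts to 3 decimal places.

trehalose 10.830 g; sodium bicarbonate 3.598 mL; ammonium sulfate 187.878 mg; sodium citrate dihydrate 657.400 mg; manganese sulfate monohydrate 10.527 mg; Tricine 1.329 g; EDTA 8.771 mL

Target volume = 346 mL = 0.346 L.
trehalose: 31.3 g/L × 0.346 L = 10.830 g
sodium bicarbonate: C1V1 = C2V2 → 10.4 mM × 346 mL ÷ 1000 mM = 3.598 mL
ammonium sulfate: 0.0543% w/v = 0.543 g/L → 0.543 × 0.346 L = 0.187878 g = 187.878 mg
sodium citrate dihydrate: 0.19% w/v = 1.9 g/L → 1.9 × 0.346 L = 0.6574 g = 657.400 mg
manganese sulfate monohydrate: 0.18 mmol/L × 169.02 mg/mmol × 0.346 L = 10.527 mg
Tricine: 3.84 g/L × 0.346 L = 1.329 g
EDTA: dilute stock: 1.45 mM × 346 mL ÷ 57.2 mM = 8.771 mL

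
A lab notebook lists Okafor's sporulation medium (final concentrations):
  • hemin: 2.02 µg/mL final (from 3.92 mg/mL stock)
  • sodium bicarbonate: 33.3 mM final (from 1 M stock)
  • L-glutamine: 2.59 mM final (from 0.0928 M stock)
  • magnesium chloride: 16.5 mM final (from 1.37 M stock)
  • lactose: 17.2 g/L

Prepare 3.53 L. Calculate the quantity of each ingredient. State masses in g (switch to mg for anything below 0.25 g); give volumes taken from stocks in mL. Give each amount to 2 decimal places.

Working volume: 3.53 L.
hemin: C1V1 = C2V2 → 2.02 µg/mL × 3530 mL ÷ 3920 µg/mL = 1.82 mL
sodium bicarbonate: dilute stock: 33.3 mM × 3530 mL ÷ 1000 mM = 117.55 mL
L-glutamine: dilute stock: 2.59 mM × 3530 mL ÷ 92.8 mM = 98.52 mL
magnesium chloride: V = C2·V2/C1 = 16.5 mM × 3530 mL ÷ 1370 mM = 42.51 mL
lactose: 17.2 g/L × 3.53 L = 60.72 g

hemin 1.82 mL; sodium bicarbonate 117.55 mL; L-glutamine 98.52 mL; magnesium chloride 42.51 mL; lactose 60.72 g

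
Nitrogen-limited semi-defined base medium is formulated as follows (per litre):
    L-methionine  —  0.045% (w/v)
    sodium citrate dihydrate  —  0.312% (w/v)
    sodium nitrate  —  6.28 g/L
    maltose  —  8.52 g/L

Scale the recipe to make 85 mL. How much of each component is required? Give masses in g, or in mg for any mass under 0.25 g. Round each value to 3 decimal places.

Working volume: 85 mL = 0.085 L.
L-methionine: 0.045% w/v = 0.45 g/L → 0.45 × 0.085 L = 0.03825 g = 38.250 mg
sodium citrate dihydrate: 0.312 g per 100 mL × 85 mL ÷ 100 = 0.265 g
sodium nitrate: 6.28 g/L × 0.085 L = 0.534 g
maltose: 8.52 g/L × 0.085 L = 0.724 g

L-methionine 38.250 mg; sodium citrate dihydrate 0.265 g; sodium nitrate 0.534 g; maltose 0.724 g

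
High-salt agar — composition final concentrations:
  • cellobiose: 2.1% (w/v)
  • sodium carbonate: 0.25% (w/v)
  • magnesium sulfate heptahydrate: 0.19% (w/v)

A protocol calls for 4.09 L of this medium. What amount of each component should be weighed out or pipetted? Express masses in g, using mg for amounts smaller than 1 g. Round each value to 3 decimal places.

cellobiose 85.890 g; sodium carbonate 10.225 g; magnesium sulfate heptahydrate 7.771 g

Working volume: 4.09 L.
cellobiose: 2.1% w/v = 21 g/L → 21 × 4.09 L = 85.890 g
sodium carbonate: 0.25 g per 100 mL × 4090 mL ÷ 100 = 10.225 g
magnesium sulfate heptahydrate: 0.19% w/v = 1.9 g/L → 1.9 × 4.09 L = 7.771 g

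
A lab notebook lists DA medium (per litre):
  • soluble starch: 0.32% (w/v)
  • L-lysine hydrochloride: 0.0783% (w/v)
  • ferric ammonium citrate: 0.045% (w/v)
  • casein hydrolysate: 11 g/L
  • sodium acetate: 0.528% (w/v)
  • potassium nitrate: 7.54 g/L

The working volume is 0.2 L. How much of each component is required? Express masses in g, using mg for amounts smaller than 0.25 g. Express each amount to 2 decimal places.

soluble starch 0.64 g; L-lysine hydrochloride 156.60 mg; ferric ammonium citrate 90.00 mg; casein hydrolysate 2.20 g; sodium acetate 1.06 g; potassium nitrate 1.51 g

Scale factor relative to 1 L: 0.2.
soluble starch: 0.32% w/v = 3.2 g/L → 3.2 × 0.2 L = 0.64 g
L-lysine hydrochloride: 0.0783 g per 100 mL × 200 mL ÷ 100 = 0.1566 g = 156.60 mg
ferric ammonium citrate: 0.045% w/v = 0.45 g/L → 0.45 × 0.2 L = 0.09 g = 90.00 mg
casein hydrolysate: 11 g/L × 0.2 L = 2.20 g
sodium acetate: 0.528% w/v = 5.28 g/L → 5.28 × 0.2 L = 1.06 g
potassium nitrate: 7.54 g/L × 0.2 L = 1.51 g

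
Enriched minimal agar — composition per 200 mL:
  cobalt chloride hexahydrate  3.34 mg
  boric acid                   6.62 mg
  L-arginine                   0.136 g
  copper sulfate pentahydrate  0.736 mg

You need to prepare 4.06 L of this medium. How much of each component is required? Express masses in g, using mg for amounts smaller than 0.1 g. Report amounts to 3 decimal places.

cobalt chloride hexahydrate 67.802 mg; boric acid 0.134 g; L-arginine 2.761 g; copper sulfate pentahydrate 14.941 mg

Ratio of target to recipe volume: 4060 / 200 = 20.3.
cobalt chloride hexahydrate: 3.34 mg × (4060 mL / 200 mL) = 67.802 mg
boric acid: 6.62 mg × (4060 mL / 200 mL) = 134.386 mg = 0.134 g
L-arginine: 0.136 g × (4060 mL / 200 mL) = 2.761 g
copper sulfate pentahydrate: 0.736 mg × (4060 mL / 200 mL) = 14.941 mg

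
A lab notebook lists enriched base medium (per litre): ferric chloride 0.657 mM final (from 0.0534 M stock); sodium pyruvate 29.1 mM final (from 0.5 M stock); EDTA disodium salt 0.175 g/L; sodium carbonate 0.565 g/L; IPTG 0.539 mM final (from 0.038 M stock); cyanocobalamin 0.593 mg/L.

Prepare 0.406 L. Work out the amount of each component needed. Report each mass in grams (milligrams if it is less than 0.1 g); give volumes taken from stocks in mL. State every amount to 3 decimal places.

Scale factor relative to 1 L: 0.406.
ferric chloride: C1V1 = C2V2 → 0.657 mM × 406 mL ÷ 53.4 mM = 4.995 mL
sodium pyruvate: V = C2·V2/C1 = 29.1 mM × 406 mL ÷ 500 mM = 23.629 mL
EDTA disodium salt: 0.175 g/L × 0.406 L = 0.07105 g = 71.050 mg
sodium carbonate: 0.565 g/L × 0.406 L = 0.229 g
IPTG: dilute stock: 0.539 mM × 406 mL ÷ 38 mM = 5.759 mL
cyanocobalamin: 0.593 mg/L × 0.406 L = 0.241 mg

ferric chloride 4.995 mL; sodium pyruvate 23.629 mL; EDTA disodium salt 71.050 mg; sodium carbonate 0.229 g; IPTG 5.759 mL; cyanocobalamin 0.241 mg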